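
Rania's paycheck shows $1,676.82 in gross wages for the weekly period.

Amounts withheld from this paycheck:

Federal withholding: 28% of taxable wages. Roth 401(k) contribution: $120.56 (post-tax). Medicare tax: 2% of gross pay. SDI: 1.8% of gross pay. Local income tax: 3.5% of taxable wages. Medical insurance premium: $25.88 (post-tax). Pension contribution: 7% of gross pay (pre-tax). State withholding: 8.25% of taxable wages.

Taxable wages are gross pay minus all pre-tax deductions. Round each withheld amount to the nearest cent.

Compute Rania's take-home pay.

$729.41

Pension contribution: $1,676.82 × 0.07 = $117.38
Taxable wages = $1,676.82 − $117.38 = $1,559.44
Local income tax: $1,559.44 × 0.035 = $54.58
Federal withholding: $1,559.44 × 0.28 = $436.64
State withholding: $1,559.44 × 0.0825 = $128.65
SDI: $1,676.82 × 0.018 = $30.18
Medicare tax: $1,676.82 × 0.02 = $33.54
Medical insurance premium: $25.88
Roth 401(k) contribution: $120.56
Total deductions = $117.38 + $54.58 + $436.64 + $128.65 + $30.18 + $33.54 + $25.88 + $120.56 = $947.41
Net pay = $1,676.82 − $947.41 = $729.41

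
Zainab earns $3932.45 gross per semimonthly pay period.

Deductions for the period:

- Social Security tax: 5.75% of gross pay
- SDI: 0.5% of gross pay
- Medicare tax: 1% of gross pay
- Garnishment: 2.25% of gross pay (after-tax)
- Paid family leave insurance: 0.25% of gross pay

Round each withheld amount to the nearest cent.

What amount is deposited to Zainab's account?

Social Security tax: $3932.45 × 0.0575 = $226.12
Medicare tax: $3932.45 × 0.01 = $39.32
Paid family leave insurance: $3932.45 × 0.0025 = $9.83
SDI: $3932.45 × 0.005 = $19.66
Garnishment: $3932.45 × 0.0225 = $88.48
Total deductions = $226.12 + $39.32 + $9.83 + $19.66 + $88.48 = $383.41
Net pay = $3932.45 − $383.41 = $3549.04

$3549.04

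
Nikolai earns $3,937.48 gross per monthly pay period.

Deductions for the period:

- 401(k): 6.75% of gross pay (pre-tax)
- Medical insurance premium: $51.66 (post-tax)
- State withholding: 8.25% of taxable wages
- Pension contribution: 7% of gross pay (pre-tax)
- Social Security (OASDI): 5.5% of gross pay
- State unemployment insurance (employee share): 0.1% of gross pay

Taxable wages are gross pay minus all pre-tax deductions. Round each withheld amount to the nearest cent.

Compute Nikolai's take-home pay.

401(k): $3,937.48 × 0.0675 = $265.78
Pension contribution: $3,937.48 × 0.07 = $275.62
Pre-tax total = $265.78 + $275.62 = $541.40
Taxable wages = $3,937.48 − $541.40 = $3,396.08
State withholding: $3,396.08 × 0.0825 = $280.18
State unemployment insurance (employee share): $3,937.48 × 0.001 = $3.94
Social Security (OASDI): $3,937.48 × 0.055 = $216.56
Medical insurance premium: $51.66
Total deductions = $265.78 + $275.62 + $280.18 + $3.94 + $216.56 + $51.66 = $1,093.74
Net pay = $3,937.48 − $1,093.74 = $2,843.74

$2,843.74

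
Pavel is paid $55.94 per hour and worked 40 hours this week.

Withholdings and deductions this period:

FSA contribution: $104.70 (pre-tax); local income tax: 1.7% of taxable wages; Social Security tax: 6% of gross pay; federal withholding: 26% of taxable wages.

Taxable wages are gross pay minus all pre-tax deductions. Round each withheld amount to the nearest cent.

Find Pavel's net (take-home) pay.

Gross pay: 40 × $55.94 = $2237.60
FSA contribution: $104.70
Taxable wages = $2237.60 − $104.70 = $2132.90
Federal withholding: $2132.90 × 0.26 = $554.55
Local income tax: $2132.90 × 0.017 = $36.26
Social Security tax: $2237.60 × 0.06 = $134.26
Total deductions = $104.70 + $554.55 + $36.26 + $134.26 = $829.77
Net pay = $2237.60 − $829.77 = $1407.83

$1407.83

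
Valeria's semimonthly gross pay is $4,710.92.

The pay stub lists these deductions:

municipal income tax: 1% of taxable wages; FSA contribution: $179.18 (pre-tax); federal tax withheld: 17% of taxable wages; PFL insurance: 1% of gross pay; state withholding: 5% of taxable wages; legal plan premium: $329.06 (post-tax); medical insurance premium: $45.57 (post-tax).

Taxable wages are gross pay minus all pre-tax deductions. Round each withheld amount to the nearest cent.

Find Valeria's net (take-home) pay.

FSA contribution: $179.18
Taxable wages = $4,710.92 − $179.18 = $4,531.74
Municipal income tax: $4,531.74 × 0.01 = $45.32
State withholding: $4,531.74 × 0.05 = $226.59
Federal tax withheld: $4,531.74 × 0.17 = $770.40
PFL insurance: $4,710.92 × 0.01 = $47.11
Medical insurance premium: $45.57
Legal plan premium: $329.06
Total deductions = $179.18 + $45.32 + $226.59 + $770.40 + $47.11 + $45.57 + $329.06 = $1,643.23
Net pay = $4,710.92 − $1,643.23 = $3,067.69

$3,067.69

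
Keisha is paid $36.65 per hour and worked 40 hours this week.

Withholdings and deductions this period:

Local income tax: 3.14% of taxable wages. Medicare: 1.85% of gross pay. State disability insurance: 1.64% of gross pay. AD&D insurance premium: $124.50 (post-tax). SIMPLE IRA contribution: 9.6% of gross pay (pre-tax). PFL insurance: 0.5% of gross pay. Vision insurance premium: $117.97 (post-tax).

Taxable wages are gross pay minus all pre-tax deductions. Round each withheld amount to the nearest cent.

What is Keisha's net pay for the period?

$982.69

Gross pay: 40 × $36.65 = $1466.00
SIMPLE IRA contribution: $1466.00 × 0.096 = $140.74
Taxable wages = $1466.00 − $140.74 = $1325.26
Local income tax: $1325.26 × 0.0314 = $41.61
Medicare: $1466.00 × 0.0185 = $27.12
PFL insurance: $1466.00 × 0.005 = $7.33
State disability insurance: $1466.00 × 0.0164 = $24.04
AD&D insurance premium: $124.50
Vision insurance premium: $117.97
Total deductions = $140.74 + $41.61 + $27.12 + $7.33 + $24.04 + $124.50 + $117.97 = $483.31
Net pay = $1466.00 − $483.31 = $982.69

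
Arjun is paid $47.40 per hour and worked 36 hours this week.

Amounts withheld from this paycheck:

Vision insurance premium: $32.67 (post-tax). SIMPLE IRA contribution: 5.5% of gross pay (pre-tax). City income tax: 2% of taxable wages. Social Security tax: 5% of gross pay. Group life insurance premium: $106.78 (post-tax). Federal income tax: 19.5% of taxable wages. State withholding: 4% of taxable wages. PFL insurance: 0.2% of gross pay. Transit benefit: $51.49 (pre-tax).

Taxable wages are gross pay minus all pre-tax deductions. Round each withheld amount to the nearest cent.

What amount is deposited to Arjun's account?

$934.81

Gross pay: 36 × $47.40 = $1,706.40
SIMPLE IRA contribution: $1,706.40 × 0.055 = $93.85
Transit benefit: $51.49
Pre-tax total = $93.85 + $51.49 = $145.34
Taxable wages = $1,706.40 − $145.34 = $1,561.06
State withholding: $1,561.06 × 0.04 = $62.44
City income tax: $1,561.06 × 0.02 = $31.22
Federal income tax: $1,561.06 × 0.195 = $304.41
Social Security tax: $1,706.40 × 0.05 = $85.32
PFL insurance: $1,706.40 × 0.002 = $3.41
Group life insurance premium: $106.78
Vision insurance premium: $32.67
Total deductions = $93.85 + $51.49 + $62.44 + $31.22 + $304.41 + $85.32 + $3.41 + $106.78 + $32.67 = $771.59
Net pay = $1,706.40 − $771.59 = $934.81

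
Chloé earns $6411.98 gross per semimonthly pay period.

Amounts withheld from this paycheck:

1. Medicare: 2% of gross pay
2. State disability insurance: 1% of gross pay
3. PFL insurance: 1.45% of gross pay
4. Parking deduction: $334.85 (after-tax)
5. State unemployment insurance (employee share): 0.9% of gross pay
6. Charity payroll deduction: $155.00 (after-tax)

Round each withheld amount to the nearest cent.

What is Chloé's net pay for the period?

$5579.09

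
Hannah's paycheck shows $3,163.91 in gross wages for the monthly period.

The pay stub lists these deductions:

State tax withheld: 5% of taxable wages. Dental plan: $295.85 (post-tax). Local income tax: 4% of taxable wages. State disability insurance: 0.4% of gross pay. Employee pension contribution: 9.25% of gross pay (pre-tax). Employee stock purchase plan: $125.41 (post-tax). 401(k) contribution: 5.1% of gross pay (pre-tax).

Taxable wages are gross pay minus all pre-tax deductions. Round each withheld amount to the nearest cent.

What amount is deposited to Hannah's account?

Employee pension contribution: $3,163.91 × 0.0925 = $292.66
401(k) contribution: $3,163.91 × 0.051 = $161.36
Pre-tax total = $292.66 + $161.36 = $454.02
Taxable wages = $3,163.91 − $454.02 = $2,709.89
Local income tax: $2,709.89 × 0.04 = $108.40
State tax withheld: $2,709.89 × 0.05 = $135.49
State disability insurance: $3,163.91 × 0.004 = $12.66
Dental plan: $295.85
Employee stock purchase plan: $125.41
Total deductions = $292.66 + $161.36 + $108.40 + $135.49 + $12.66 + $295.85 + $125.41 = $1,131.83
Net pay = $3,163.91 − $1,131.83 = $2,032.08

$2,032.08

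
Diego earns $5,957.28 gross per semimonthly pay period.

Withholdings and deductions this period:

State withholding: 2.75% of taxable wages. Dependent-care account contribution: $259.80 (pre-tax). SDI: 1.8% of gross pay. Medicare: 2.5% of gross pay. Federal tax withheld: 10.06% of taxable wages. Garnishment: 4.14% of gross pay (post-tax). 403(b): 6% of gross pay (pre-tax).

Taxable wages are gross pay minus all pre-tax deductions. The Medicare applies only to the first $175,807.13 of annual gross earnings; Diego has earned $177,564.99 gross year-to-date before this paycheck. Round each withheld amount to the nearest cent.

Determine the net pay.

403(b): $5,957.28 × 0.06 = $357.44
Dependent-care account contribution: $259.80
Pre-tax total = $357.44 + $259.80 = $617.24
Taxable wages = $5,957.28 − $617.24 = $5,340.04
State withholding: $5,340.04 × 0.0275 = $146.85
Federal tax withheld: $5,340.04 × 0.1006 = $537.21
SDI: $5,957.28 × 0.018 = $107.23
Medicare: annual cap $175,807.13 already reached (YTD $177,564.99), so $0.00
Garnishment: $5,957.28 × 0.0414 = $246.63
Total deductions = $357.44 + $259.80 + $146.85 + $537.21 + $107.23 + $0.00 + $246.63 = $1,655.16
Net pay = $5,957.28 − $1,655.16 = $4,302.12

$4,302.12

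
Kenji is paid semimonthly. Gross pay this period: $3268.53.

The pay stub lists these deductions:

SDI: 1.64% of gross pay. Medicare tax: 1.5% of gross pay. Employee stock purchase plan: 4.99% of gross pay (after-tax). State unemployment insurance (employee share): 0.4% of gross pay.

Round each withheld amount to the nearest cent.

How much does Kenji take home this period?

$2989.73

SDI: $3268.53 × 0.0164 = $53.60
Medicare tax: $3268.53 × 0.015 = $49.03
State unemployment insurance (employee share): $3268.53 × 0.004 = $13.07
Employee stock purchase plan: $3268.53 × 0.0499 = $163.10
Total deductions = $53.60 + $49.03 + $13.07 + $163.10 = $278.80
Net pay = $3268.53 − $278.80 = $2989.73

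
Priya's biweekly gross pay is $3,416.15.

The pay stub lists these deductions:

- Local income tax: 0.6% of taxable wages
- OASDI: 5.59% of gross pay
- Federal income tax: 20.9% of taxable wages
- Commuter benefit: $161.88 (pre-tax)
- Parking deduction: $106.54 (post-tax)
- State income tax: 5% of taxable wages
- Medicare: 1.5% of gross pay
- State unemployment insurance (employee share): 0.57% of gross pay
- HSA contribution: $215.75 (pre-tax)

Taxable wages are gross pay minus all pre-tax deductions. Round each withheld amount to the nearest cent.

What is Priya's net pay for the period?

$1,865.10

HSA contribution: $215.75
Commuter benefit: $161.88
Pre-tax total = $215.75 + $161.88 = $377.63
Taxable wages = $3,416.15 − $377.63 = $3,038.52
Local income tax: $3,038.52 × 0.006 = $18.23
Federal income tax: $3,038.52 × 0.209 = $635.05
State income tax: $3,038.52 × 0.05 = $151.93
State unemployment insurance (employee share): $3,416.15 × 0.0057 = $19.47
Medicare: $3,416.15 × 0.015 = $51.24
OASDI: $3,416.15 × 0.0559 = $190.96
Parking deduction: $106.54
Total deductions = $215.75 + $161.88 + $18.23 + $635.05 + $151.93 + $19.47 + $51.24 + $190.96 + $106.54 = $1,551.05
Net pay = $3,416.15 − $1,551.05 = $1,865.10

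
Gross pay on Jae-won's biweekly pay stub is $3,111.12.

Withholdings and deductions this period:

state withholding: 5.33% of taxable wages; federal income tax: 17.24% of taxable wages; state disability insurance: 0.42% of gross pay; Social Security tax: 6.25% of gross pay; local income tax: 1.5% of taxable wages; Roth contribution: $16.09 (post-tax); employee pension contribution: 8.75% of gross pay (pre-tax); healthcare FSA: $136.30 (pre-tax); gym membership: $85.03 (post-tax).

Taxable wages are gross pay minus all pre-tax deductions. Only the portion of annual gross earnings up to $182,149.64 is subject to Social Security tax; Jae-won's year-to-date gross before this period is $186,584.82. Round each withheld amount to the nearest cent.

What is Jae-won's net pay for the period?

$1,937.89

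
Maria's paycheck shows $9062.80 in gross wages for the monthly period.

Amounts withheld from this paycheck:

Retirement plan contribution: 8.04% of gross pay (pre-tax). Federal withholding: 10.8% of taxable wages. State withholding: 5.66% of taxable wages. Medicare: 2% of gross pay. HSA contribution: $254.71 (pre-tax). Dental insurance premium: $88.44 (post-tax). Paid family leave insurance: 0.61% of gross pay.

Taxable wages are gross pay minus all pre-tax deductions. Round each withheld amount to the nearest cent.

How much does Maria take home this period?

$6424.58

HSA contribution: $254.71
Retirement plan contribution: $9062.80 × 0.0804 = $728.65
Pre-tax total = $254.71 + $728.65 = $983.36
Taxable wages = $9062.80 − $983.36 = $8079.44
Federal withholding: $8079.44 × 0.108 = $872.58
State withholding: $8079.44 × 0.0566 = $457.30
Paid family leave insurance: $9062.80 × 0.0061 = $55.28
Medicare: $9062.80 × 0.02 = $181.26
Dental insurance premium: $88.44
Total deductions = $254.71 + $728.65 + $872.58 + $457.30 + $55.28 + $181.26 + $88.44 = $2638.22
Net pay = $9062.80 − $2638.22 = $6424.58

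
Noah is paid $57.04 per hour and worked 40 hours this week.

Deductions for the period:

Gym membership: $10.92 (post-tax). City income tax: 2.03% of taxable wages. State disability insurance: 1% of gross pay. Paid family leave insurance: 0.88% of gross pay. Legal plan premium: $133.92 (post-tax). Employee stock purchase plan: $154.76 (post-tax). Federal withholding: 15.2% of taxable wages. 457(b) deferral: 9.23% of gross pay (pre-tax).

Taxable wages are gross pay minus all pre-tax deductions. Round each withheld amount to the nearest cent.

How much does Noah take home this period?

Gross pay: 40 × $57.04 = $2,281.60
457(b) deferral: $2,281.60 × 0.0923 = $210.59
Taxable wages = $2,281.60 − $210.59 = $2,071.01
City income tax: $2,071.01 × 0.0203 = $42.04
Federal withholding: $2,071.01 × 0.152 = $314.79
State disability insurance: $2,281.60 × 0.01 = $22.82
Paid family leave insurance: $2,281.60 × 0.0088 = $20.08
Legal plan premium: $133.92
Employee stock purchase plan: $154.76
Gym membership: $10.92
Total deductions = $210.59 + $42.04 + $314.79 + $22.82 + $20.08 + $133.92 + $154.76 + $10.92 = $909.92
Net pay = $2,281.60 − $909.92 = $1,371.68

$1,371.68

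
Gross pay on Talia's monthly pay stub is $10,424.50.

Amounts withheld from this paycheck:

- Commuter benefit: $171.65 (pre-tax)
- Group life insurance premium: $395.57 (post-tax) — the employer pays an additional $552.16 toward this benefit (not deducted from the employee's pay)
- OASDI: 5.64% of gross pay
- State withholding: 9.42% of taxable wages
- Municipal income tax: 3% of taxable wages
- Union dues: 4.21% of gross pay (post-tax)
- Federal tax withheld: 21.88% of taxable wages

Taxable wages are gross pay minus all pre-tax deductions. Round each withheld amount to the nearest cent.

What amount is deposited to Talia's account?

$5,313.74

Commuter benefit: $171.65
Taxable wages = $10,424.50 − $171.65 = $10,252.85
Federal tax withheld: $10,252.85 × 0.2188 = $2,243.32
State withholding: $10,252.85 × 0.0942 = $965.82
Municipal income tax: $10,252.85 × 0.03 = $307.59
OASDI: $10,424.50 × 0.0564 = $587.94
Union dues: $10,424.50 × 0.0421 = $438.87
Group life insurance premium: $395.57
(Employer's $552.16 toward group life insurance premium is not withheld from the employee.)
Total deductions = $171.65 + $2,243.32 + $965.82 + $307.59 + $587.94 + $438.87 + $395.57 = $5,110.76
Net pay = $10,424.50 − $5,110.76 = $5,313.74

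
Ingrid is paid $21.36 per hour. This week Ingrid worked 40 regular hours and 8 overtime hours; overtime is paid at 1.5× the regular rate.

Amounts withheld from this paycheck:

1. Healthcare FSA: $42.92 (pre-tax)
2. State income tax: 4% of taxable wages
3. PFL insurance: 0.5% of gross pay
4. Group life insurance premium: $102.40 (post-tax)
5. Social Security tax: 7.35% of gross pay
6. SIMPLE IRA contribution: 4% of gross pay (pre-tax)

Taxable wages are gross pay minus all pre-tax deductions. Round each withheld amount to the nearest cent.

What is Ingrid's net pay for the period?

$792.85

Regular pay: 40 × $21.36 = $854.40
Overtime pay: 8 × $21.36 × 1.5 = $256.32
Gross pay = $854.40 + $256.32 = $1,110.72
Healthcare FSA: $42.92
SIMPLE IRA contribution: $1,110.72 × 0.04 = $44.43
Pre-tax total = $42.92 + $44.43 = $87.35
Taxable wages = $1,110.72 − $87.35 = $1,023.37
State income tax: $1,023.37 × 0.04 = $40.93
Social Security tax: $1,110.72 × 0.0735 = $81.64
PFL insurance: $1,110.72 × 0.005 = $5.55
Group life insurance premium: $102.40
Total deductions = $42.92 + $44.43 + $40.93 + $81.64 + $5.55 + $102.40 = $317.87
Net pay = $1,110.72 − $317.87 = $792.85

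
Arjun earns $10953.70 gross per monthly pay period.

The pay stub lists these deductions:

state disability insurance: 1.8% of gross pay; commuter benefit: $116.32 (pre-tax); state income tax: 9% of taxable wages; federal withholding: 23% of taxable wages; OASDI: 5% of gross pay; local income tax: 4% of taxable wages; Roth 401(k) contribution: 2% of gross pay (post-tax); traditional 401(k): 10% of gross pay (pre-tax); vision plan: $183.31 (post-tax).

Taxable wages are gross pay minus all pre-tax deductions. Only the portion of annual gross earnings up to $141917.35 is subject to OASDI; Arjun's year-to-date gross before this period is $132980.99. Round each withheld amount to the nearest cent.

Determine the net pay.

Traditional 401(k): $10953.70 × 0.1 = $1095.37
Commuter benefit: $116.32
Pre-tax total = $1095.37 + $116.32 = $1211.69
Taxable wages = $10953.70 − $1211.69 = $9742.01
Local income tax: $9742.01 × 0.04 = $389.68
Federal withholding: $9742.01 × 0.23 = $2240.66
State income tax: $9742.01 × 0.09 = $876.78
OASDI: only $141917.35 − $132980.99 = $8936.36 of this check is subject → $8936.36 × 0.05 = $446.82
State disability insurance: $10953.70 × 0.018 = $197.17
Roth 401(k) contribution: $10953.70 × 0.02 = $219.07
Vision plan: $183.31
Total deductions = $1095.37 + $116.32 + $389.68 + $2240.66 + $876.78 + $446.82 + $197.17 + $219.07 + $183.31 = $5765.18
Net pay = $10953.70 − $5765.18 = $5188.52

$5188.52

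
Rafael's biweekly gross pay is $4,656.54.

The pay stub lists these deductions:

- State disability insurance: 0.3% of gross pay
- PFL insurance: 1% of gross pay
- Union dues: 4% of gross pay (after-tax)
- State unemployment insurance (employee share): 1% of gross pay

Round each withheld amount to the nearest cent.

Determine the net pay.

$4,363.17

State unemployment insurance (employee share): $4,656.54 × 0.01 = $46.57
PFL insurance: $4,656.54 × 0.01 = $46.57
State disability insurance: $4,656.54 × 0.003 = $13.97
Union dues: $4,656.54 × 0.04 = $186.26
Total deductions = $46.57 + $46.57 + $13.97 + $186.26 = $293.37
Net pay = $4,656.54 − $293.37 = $4,363.17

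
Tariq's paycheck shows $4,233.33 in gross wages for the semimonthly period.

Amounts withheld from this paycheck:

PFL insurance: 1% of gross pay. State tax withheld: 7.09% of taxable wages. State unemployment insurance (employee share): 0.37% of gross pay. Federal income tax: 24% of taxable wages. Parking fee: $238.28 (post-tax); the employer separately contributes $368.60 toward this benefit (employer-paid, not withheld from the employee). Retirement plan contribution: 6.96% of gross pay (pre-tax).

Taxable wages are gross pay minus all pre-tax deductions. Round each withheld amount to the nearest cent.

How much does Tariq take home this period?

$2,417.88

Retirement plan contribution: $4,233.33 × 0.0696 = $294.64
Taxable wages = $4,233.33 − $294.64 = $3,938.69
Federal income tax: $3,938.69 × 0.24 = $945.29
State tax withheld: $3,938.69 × 0.0709 = $279.25
PFL insurance: $4,233.33 × 0.01 = $42.33
State unemployment insurance (employee share): $4,233.33 × 0.0037 = $15.66
Parking fee: $238.28
(Employer's $368.60 toward parking fee is not withheld from the employee.)
Total deductions = $294.64 + $945.29 + $279.25 + $42.33 + $15.66 + $238.28 = $1,815.45
Net pay = $4,233.33 − $1,815.45 = $2,417.88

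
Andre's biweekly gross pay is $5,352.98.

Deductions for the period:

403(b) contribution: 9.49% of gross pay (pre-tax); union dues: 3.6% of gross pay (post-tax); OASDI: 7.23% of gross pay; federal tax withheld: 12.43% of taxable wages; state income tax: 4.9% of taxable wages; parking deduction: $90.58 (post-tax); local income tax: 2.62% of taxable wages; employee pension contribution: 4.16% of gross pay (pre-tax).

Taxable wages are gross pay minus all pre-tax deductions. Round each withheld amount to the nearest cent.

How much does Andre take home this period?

$3,029.85

403(b) contribution: $5,352.98 × 0.0949 = $508.00
Employee pension contribution: $5,352.98 × 0.0416 = $222.68
Pre-tax total = $508.00 + $222.68 = $730.68
Taxable wages = $5,352.98 − $730.68 = $4,622.30
State income tax: $4,622.30 × 0.049 = $226.49
Federal tax withheld: $4,622.30 × 0.1243 = $574.55
Local income tax: $4,622.30 × 0.0262 = $121.10
OASDI: $5,352.98 × 0.0723 = $387.02
Union dues: $5,352.98 × 0.036 = $192.71
Parking deduction: $90.58
Total deductions = $508.00 + $222.68 + $226.49 + $574.55 + $121.10 + $387.02 + $192.71 + $90.58 = $2,323.13
Net pay = $5,352.98 − $2,323.13 = $3,029.85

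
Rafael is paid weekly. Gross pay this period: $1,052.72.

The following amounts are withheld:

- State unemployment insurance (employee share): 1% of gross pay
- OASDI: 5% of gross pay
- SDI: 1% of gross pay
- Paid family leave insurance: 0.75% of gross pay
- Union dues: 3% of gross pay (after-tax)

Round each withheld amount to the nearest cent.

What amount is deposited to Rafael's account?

State unemployment insurance (employee share): $1,052.72 × 0.01 = $10.53
SDI: $1,052.72 × 0.01 = $10.53
OASDI: $1,052.72 × 0.05 = $52.64
Paid family leave insurance: $1,052.72 × 0.0075 = $7.90
Union dues: $1,052.72 × 0.03 = $31.58
Total deductions = $10.53 + $10.53 + $52.64 + $7.90 + $31.58 = $113.18
Net pay = $1,052.72 − $113.18 = $939.54

$939.54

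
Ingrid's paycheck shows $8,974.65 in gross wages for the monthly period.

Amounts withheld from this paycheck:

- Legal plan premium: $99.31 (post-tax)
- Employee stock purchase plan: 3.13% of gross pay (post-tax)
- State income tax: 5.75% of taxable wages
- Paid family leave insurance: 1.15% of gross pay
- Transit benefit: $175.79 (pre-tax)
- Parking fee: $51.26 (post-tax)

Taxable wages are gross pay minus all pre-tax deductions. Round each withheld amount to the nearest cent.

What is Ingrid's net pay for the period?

Transit benefit: $175.79
Taxable wages = $8,974.65 − $175.79 = $8,798.86
State income tax: $8,798.86 × 0.0575 = $505.93
Paid family leave insurance: $8,974.65 × 0.0115 = $103.21
Parking fee: $51.26
Employee stock purchase plan: $8,974.65 × 0.0313 = $280.91
Legal plan premium: $99.31
Total deductions = $175.79 + $505.93 + $103.21 + $51.26 + $280.91 + $99.31 = $1,216.41
Net pay = $8,974.65 − $1,216.41 = $7,758.24

$7,758.24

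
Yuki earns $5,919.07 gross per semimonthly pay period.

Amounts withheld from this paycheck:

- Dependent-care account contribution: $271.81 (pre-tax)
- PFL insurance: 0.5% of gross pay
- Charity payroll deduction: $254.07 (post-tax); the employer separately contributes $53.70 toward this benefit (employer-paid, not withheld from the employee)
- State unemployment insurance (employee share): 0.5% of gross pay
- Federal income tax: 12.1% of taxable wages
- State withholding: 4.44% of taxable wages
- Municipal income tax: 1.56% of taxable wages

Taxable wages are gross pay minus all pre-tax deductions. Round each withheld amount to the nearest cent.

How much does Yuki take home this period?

$4,311.83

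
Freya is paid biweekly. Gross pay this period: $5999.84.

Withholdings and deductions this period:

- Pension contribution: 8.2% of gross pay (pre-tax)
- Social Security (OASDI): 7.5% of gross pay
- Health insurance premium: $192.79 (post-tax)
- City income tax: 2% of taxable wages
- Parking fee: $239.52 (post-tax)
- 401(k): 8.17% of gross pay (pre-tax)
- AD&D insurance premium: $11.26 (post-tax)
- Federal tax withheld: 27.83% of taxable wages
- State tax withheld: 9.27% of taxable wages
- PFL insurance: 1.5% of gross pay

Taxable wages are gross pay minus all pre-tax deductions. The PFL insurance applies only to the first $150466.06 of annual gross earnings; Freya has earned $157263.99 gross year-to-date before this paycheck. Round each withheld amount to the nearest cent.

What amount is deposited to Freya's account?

$2162.20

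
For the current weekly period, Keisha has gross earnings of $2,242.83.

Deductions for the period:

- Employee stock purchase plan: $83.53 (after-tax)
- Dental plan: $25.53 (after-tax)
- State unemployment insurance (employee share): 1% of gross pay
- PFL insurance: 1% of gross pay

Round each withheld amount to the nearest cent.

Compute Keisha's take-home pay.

$2,088.91

State unemployment insurance (employee share): $2,242.83 × 0.01 = $22.43
PFL insurance: $2,242.83 × 0.01 = $22.43
Employee stock purchase plan: $83.53
Dental plan: $25.53
Total deductions = $22.43 + $22.43 + $83.53 + $25.53 = $153.92
Net pay = $2,242.83 − $153.92 = $2,088.91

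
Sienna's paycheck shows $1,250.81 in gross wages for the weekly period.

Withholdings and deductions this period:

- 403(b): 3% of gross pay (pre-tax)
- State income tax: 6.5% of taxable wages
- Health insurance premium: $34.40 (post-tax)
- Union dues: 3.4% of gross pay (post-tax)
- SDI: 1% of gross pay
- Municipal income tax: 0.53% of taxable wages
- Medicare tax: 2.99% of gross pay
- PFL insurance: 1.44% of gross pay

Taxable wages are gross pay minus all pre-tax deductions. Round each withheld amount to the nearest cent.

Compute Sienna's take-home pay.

403(b): $1,250.81 × 0.03 = $37.52
Taxable wages = $1,250.81 − $37.52 = $1,213.29
State income tax: $1,213.29 × 0.065 = $78.86
Municipal income tax: $1,213.29 × 0.0053 = $6.43
Medicare tax: $1,250.81 × 0.0299 = $37.40
PFL insurance: $1,250.81 × 0.0144 = $18.01
SDI: $1,250.81 × 0.01 = $12.51
Union dues: $1,250.81 × 0.034 = $42.53
Health insurance premium: $34.40
Total deductions = $37.52 + $78.86 + $6.43 + $37.40 + $18.01 + $12.51 + $42.53 + $34.40 = $267.66
Net pay = $1,250.81 − $267.66 = $983.15

$983.15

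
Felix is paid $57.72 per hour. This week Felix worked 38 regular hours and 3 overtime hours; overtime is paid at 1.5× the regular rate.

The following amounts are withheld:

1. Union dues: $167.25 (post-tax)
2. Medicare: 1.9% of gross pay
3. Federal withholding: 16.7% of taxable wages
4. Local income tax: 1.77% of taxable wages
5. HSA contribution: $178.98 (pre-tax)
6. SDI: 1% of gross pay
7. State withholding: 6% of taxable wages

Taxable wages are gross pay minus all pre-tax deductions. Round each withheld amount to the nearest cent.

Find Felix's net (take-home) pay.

Regular pay: 38 × $57.72 = $2,193.36
Overtime pay: 3 × $57.72 × 1.5 = $259.74
Gross pay = $2,193.36 + $259.74 = $2,453.10
HSA contribution: $178.98
Taxable wages = $2,453.10 − $178.98 = $2,274.12
State withholding: $2,274.12 × 0.06 = $136.45
Local income tax: $2,274.12 × 0.0177 = $40.25
Federal withholding: $2,274.12 × 0.167 = $379.78
SDI: $2,453.10 × 0.01 = $24.53
Medicare: $2,453.10 × 0.019 = $46.61
Union dues: $167.25
Total deductions = $178.98 + $136.45 + $40.25 + $379.78 + $24.53 + $46.61 + $167.25 = $973.85
Net pay = $2,453.10 − $973.85 = $1,479.25

$1,479.25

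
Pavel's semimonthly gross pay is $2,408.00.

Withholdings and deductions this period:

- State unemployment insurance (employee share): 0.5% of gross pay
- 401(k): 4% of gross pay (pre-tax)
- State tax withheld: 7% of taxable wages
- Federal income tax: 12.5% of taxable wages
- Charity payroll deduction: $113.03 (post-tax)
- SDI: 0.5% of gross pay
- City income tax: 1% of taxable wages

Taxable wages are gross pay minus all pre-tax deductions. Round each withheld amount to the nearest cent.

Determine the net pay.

$1,700.67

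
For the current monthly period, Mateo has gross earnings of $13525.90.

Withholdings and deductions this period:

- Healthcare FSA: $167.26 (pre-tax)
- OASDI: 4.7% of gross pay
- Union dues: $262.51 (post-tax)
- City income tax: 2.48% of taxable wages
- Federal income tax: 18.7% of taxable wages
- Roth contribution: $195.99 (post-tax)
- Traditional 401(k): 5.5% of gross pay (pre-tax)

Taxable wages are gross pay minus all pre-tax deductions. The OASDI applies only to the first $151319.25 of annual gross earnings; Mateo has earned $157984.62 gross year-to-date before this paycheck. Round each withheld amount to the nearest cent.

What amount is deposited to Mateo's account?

Healthcare FSA: $167.26
Traditional 401(k): $13525.90 × 0.055 = $743.92
Pre-tax total = $167.26 + $743.92 = $911.18
Taxable wages = $13525.90 − $911.18 = $12614.72
Federal income tax: $12614.72 × 0.187 = $2358.95
City income tax: $12614.72 × 0.0248 = $312.85
OASDI: annual cap $151319.25 already reached (YTD $157984.62), so $0.00
Roth contribution: $195.99
Union dues: $262.51
Total deductions = $167.26 + $743.92 + $2358.95 + $312.85 + $0.00 + $195.99 + $262.51 = $4041.48
Net pay = $13525.90 − $4041.48 = $9484.42

$9484.42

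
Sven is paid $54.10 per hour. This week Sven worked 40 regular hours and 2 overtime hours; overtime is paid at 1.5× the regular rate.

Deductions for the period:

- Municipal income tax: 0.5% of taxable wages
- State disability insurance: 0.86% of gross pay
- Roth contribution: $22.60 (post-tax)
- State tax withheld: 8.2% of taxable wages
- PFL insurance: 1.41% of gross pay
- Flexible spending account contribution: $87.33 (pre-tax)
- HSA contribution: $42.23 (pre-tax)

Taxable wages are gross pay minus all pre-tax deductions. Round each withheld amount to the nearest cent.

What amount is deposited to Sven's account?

Regular pay: 40 × $54.10 = $2,164.00
Overtime pay: 2 × $54.10 × 1.5 = $162.30
Gross pay = $2,164.00 + $162.30 = $2,326.30
Flexible spending account contribution: $87.33
HSA contribution: $42.23
Pre-tax total = $87.33 + $42.23 = $129.56
Taxable wages = $2,326.30 − $129.56 = $2,196.74
State tax withheld: $2,196.74 × 0.082 = $180.13
Municipal income tax: $2,196.74 × 0.005 = $10.98
State disability insurance: $2,326.30 × 0.0086 = $20.01
PFL insurance: $2,326.30 × 0.0141 = $32.80
Roth contribution: $22.60
Total deductions = $87.33 + $42.23 + $180.13 + $10.98 + $20.01 + $32.80 + $22.60 = $396.08
Net pay = $2,326.30 − $396.08 = $1,930.22

$1,930.22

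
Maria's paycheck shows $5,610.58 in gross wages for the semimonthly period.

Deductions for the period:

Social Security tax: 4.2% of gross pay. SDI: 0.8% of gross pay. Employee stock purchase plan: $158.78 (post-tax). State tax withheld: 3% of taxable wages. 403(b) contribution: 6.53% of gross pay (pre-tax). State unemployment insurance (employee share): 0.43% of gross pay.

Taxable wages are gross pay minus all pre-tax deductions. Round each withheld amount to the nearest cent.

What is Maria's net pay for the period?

403(b) contribution: $5,610.58 × 0.0653 = $366.37
Taxable wages = $5,610.58 − $366.37 = $5,244.21
State tax withheld: $5,244.21 × 0.03 = $157.33
SDI: $5,610.58 × 0.008 = $44.88
Social Security tax: $5,610.58 × 0.042 = $235.64
State unemployment insurance (employee share): $5,610.58 × 0.0043 = $24.13
Employee stock purchase plan: $158.78
Total deductions = $366.37 + $157.33 + $44.88 + $235.64 + $24.13 + $158.78 = $987.13
Net pay = $5,610.58 − $987.13 = $4,623.45

$4,623.45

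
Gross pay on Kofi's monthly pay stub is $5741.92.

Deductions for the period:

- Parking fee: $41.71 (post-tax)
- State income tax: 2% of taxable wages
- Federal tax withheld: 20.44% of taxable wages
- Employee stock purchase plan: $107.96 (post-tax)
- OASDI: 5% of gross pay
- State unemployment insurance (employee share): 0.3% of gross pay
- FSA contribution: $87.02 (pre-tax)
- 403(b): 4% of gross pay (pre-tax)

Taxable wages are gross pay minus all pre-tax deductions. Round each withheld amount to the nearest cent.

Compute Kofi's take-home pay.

FSA contribution: $87.02
403(b): $5741.92 × 0.04 = $229.68
Pre-tax total = $87.02 + $229.68 = $316.70
Taxable wages = $5741.92 − $316.70 = $5425.22
State income tax: $5425.22 × 0.02 = $108.50
Federal tax withheld: $5425.22 × 0.2044 = $1108.91
State unemployment insurance (employee share): $5741.92 × 0.003 = $17.23
OASDI: $5741.92 × 0.05 = $287.10
Parking fee: $41.71
Employee stock purchase plan: $107.96
Total deductions = $87.02 + $229.68 + $108.50 + $1108.91 + $17.23 + $287.10 + $41.71 + $107.96 = $1988.11
Net pay = $5741.92 − $1988.11 = $3753.81

$3753.81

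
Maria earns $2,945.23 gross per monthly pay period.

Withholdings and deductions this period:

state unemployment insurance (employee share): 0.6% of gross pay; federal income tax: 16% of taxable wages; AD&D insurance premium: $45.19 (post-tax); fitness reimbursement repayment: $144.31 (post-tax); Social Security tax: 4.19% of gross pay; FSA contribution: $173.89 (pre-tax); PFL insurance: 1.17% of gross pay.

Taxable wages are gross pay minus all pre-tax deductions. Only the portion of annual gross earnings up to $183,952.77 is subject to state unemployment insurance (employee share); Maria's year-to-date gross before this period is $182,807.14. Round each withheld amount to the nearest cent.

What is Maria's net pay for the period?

$1,973.69

FSA contribution: $173.89
Taxable wages = $2,945.23 − $173.89 = $2,771.34
Federal income tax: $2,771.34 × 0.16 = $443.41
Social Security tax: $2,945.23 × 0.0419 = $123.41
PFL insurance: $2,945.23 × 0.0117 = $34.46
State unemployment insurance (employee share): only $183,952.77 − $182,807.14 = $1,145.63 of this check is subject → $1,145.63 × 0.006 = $6.87
Fitness reimbursement repayment: $144.31
AD&D insurance premium: $45.19
Total deductions = $173.89 + $443.41 + $123.41 + $34.46 + $6.87 + $144.31 + $45.19 = $971.54
Net pay = $2,945.23 − $971.54 = $1,973.69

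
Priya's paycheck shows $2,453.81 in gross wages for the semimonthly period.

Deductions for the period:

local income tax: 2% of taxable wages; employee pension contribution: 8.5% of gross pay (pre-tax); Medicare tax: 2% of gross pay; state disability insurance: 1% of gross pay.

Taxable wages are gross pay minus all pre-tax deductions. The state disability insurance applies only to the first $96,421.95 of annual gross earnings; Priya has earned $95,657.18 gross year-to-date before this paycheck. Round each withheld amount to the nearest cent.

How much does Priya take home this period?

Employee pension contribution: $2,453.81 × 0.085 = $208.57
Taxable wages = $2,453.81 − $208.57 = $2,245.24
Local income tax: $2,245.24 × 0.02 = $44.90
Medicare tax: $2,453.81 × 0.02 = $49.08
State disability insurance: only $96,421.95 − $95,657.18 = $764.77 of this check is subject → $764.77 × 0.01 = $7.65
Total deductions = $208.57 + $44.90 + $49.08 + $7.65 = $310.20
Net pay = $2,453.81 − $310.20 = $2,143.61

$2,143.61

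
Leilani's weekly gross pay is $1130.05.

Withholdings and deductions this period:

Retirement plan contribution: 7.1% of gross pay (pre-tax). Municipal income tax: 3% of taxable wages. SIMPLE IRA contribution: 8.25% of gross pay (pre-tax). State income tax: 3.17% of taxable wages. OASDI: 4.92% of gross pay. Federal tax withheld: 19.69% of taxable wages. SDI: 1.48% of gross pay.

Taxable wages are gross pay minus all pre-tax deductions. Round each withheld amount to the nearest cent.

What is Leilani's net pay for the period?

Retirement plan contribution: $1130.05 × 0.071 = $80.23
SIMPLE IRA contribution: $1130.05 × 0.0825 = $93.23
Pre-tax total = $80.23 + $93.23 = $173.46
Taxable wages = $1130.05 − $173.46 = $956.59
State income tax: $956.59 × 0.0317 = $30.32
Federal tax withheld: $956.59 × 0.1969 = $188.35
Municipal income tax: $956.59 × 0.03 = $28.70
OASDI: $1130.05 × 0.0492 = $55.60
SDI: $1130.05 × 0.0148 = $16.72
Total deductions = $80.23 + $93.23 + $30.32 + $188.35 + $28.70 + $55.60 + $16.72 = $493.15
Net pay = $1130.05 − $493.15 = $636.90

$636.90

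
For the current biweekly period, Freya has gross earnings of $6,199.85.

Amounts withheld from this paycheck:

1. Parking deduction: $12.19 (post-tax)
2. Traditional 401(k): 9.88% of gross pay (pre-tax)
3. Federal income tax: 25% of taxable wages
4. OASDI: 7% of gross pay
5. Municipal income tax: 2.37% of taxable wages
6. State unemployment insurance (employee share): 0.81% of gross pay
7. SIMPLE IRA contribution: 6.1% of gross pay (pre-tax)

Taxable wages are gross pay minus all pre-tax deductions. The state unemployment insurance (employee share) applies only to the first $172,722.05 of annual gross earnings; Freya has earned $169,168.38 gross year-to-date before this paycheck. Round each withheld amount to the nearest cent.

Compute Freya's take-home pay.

SIMPLE IRA contribution: $6,199.85 × 0.061 = $378.19
Traditional 401(k): $6,199.85 × 0.0988 = $612.55
Pre-tax total = $378.19 + $612.55 = $990.74
Taxable wages = $6,199.85 − $990.74 = $5,209.11
Municipal income tax: $5,209.11 × 0.0237 = $123.46
Federal income tax: $5,209.11 × 0.25 = $1,302.28
OASDI: $6,199.85 × 0.07 = $433.99
State unemployment insurance (employee share): only $172,722.05 − $169,168.38 = $3,553.67 of this check is subject → $3,553.67 × 0.0081 = $28.78
Parking deduction: $12.19
Total deductions = $378.19 + $612.55 + $123.46 + $1,302.28 + $433.99 + $28.78 + $12.19 = $2,891.44
Net pay = $6,199.85 − $2,891.44 = $3,308.41

$3,308.41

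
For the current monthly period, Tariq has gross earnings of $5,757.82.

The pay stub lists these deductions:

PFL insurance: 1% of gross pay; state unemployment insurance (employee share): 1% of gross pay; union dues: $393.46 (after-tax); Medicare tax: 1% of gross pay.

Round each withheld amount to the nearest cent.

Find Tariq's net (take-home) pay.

$5,191.62

State unemployment insurance (employee share): $5,757.82 × 0.01 = $57.58
Medicare tax: $5,757.82 × 0.01 = $57.58
PFL insurance: $5,757.82 × 0.01 = $57.58
Union dues: $393.46
Total deductions = $57.58 + $57.58 + $57.58 + $393.46 = $566.20
Net pay = $5,757.82 − $566.20 = $5,191.62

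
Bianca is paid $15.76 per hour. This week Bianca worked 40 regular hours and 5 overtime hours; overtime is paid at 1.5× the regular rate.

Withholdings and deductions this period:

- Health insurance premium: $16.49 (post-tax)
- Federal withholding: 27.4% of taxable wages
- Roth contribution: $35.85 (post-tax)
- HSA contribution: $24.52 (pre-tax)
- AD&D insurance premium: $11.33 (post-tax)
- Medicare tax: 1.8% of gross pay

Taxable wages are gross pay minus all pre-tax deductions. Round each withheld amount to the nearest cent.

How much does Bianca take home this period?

$448.54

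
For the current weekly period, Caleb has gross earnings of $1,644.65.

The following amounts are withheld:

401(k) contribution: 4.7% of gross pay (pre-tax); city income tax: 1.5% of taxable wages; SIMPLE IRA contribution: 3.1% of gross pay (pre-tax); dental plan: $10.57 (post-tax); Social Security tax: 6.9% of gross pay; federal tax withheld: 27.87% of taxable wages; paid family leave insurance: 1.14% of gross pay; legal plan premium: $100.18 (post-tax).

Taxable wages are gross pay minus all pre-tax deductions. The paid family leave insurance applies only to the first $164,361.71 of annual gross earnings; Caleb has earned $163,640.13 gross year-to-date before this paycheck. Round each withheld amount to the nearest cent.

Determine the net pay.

401(k) contribution: $1,644.65 × 0.047 = $77.30
SIMPLE IRA contribution: $1,644.65 × 0.031 = $50.98
Pre-tax total = $77.30 + $50.98 = $128.28
Taxable wages = $1,644.65 − $128.28 = $1,516.37
City income tax: $1,516.37 × 0.015 = $22.75
Federal tax withheld: $1,516.37 × 0.2787 = $422.61
Paid family leave insurance: only $164,361.71 − $163,640.13 = $721.58 of this check is subject → $721.58 × 0.0114 = $8.23
Social Security tax: $1,644.65 × 0.069 = $113.48
Dental plan: $10.57
Legal plan premium: $100.18
Total deductions = $77.30 + $50.98 + $22.75 + $422.61 + $8.23 + $113.48 + $10.57 + $100.18 = $806.10
Net pay = $1,644.65 − $806.10 = $838.55

$838.55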